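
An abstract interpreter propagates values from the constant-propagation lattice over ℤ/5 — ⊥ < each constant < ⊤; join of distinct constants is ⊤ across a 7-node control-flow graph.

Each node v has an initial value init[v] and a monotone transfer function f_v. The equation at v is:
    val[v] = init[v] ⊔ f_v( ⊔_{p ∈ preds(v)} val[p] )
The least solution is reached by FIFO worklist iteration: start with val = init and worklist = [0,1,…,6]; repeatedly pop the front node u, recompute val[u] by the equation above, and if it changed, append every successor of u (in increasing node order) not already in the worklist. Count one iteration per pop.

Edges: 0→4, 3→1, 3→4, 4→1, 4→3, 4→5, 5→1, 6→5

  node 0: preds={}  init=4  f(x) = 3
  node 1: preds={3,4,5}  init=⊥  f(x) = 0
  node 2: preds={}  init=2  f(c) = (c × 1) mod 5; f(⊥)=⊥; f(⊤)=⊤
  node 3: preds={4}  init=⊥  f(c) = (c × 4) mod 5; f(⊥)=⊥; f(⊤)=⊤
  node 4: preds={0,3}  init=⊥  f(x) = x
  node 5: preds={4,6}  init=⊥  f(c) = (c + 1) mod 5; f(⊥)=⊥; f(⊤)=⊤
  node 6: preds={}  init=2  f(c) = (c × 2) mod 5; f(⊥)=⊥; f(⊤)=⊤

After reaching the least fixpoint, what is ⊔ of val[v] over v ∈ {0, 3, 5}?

Iteration log — 11 steps:
  step 1. node 0  ⊔preds=⊥  new=⊤  old=4  +wl: 
  step 2. node 1  ⊔preds=⊥  new=0  old=⊥  +wl: 
  step 3. node 2  ⊔preds=⊥  new=2  stable
  step 4. node 3  ⊔preds=⊥  new=⊥  stable
  step 5. node 4  ⊔preds=⊤  new=⊤  old=⊥  +wl: 1,3
  step 6. node 5  ⊔preds=⊤  new=⊤  old=⊥  +wl: 
  step 7. node 6  ⊔preds=⊥  new=2  stable
  step 8. node 1  ⊔preds=⊤  new=0  stable
  step 9. node 3  ⊔preds=⊤  new=⊤  old=⊥  +wl: 1,4
  step 10. node 1  ⊔preds=⊤  new=0  stable
  step 11. node 4  ⊔preds=⊤  new=⊤  stable

Least fixpoint reached:
  node 0: ⊤
  node 1: 0
  node 2: 2
  node 3: ⊤
  node 4: ⊤
  node 5: ⊤
  node 6: 2

⊤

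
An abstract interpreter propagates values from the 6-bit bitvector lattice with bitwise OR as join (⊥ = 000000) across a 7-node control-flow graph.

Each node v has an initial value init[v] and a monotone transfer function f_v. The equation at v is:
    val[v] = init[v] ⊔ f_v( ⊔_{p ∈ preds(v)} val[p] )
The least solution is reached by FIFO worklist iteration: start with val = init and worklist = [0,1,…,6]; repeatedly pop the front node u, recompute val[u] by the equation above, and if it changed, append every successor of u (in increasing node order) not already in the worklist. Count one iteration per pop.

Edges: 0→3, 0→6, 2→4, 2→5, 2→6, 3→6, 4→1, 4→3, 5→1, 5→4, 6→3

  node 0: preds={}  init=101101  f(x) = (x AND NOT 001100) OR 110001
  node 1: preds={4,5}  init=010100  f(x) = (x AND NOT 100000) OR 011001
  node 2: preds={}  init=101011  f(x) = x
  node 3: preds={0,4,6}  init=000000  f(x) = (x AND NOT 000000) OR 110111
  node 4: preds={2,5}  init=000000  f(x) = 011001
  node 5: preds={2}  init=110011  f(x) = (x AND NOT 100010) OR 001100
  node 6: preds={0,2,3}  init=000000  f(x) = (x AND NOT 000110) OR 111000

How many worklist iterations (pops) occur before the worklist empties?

10

Trace (10 dequeues):
  [1] u=0 | in 000000 | out 111101 | prev 101101 | push {}
  [2] u=1 | in 110011 | out 011111 | prev 010100 | push {}
  [3] u=2 | in 000000 | out 101011 | ==
  [4] u=3 | in 111101 | out 111111 | prev 000000 | push {}
  [5] u=4 | in 111011 | out 011001 | prev 000000 | push {1,3}
  [6] u=5 | in 101011 | out 111111 | prev 110011 | push {4}
  [7] u=6 | in 111111 | out 111001 | prev 000000 | push {}
  [8] u=1 | in 111111 | out 011111 | ==
  [9] u=3 | in 111101 | out 111111 | ==
  [10] u=4 | in 111111 | out 011001 | ==

Converged values:
  [0] 111101
  [1] 011111
  [2] 101011
  [3] 111111
  [4] 011001
  [5] 111111
  [6] 111001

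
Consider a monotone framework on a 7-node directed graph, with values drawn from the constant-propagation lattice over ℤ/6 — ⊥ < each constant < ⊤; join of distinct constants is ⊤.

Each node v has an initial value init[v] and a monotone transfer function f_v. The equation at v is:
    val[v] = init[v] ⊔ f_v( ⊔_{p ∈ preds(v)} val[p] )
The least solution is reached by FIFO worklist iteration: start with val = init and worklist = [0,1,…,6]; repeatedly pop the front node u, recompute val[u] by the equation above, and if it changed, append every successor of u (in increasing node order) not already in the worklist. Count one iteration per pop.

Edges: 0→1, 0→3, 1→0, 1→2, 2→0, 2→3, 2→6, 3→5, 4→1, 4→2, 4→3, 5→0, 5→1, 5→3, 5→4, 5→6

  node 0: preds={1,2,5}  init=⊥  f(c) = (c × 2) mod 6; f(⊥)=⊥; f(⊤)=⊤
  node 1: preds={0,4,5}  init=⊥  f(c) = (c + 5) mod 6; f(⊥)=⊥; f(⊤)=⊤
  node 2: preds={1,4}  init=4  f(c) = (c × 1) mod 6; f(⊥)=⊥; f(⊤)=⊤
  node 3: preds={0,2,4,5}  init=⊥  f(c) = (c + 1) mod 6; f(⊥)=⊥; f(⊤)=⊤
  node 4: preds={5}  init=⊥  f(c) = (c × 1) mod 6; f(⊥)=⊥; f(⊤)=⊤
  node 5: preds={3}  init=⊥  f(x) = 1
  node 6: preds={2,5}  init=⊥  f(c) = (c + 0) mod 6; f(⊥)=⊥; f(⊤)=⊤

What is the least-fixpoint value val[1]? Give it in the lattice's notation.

Iteration log — 15 steps:
  step 1. node 0  ⊔preds=4  new=2  old=⊥  +wl: 
  step 2. node 1  ⊔preds=2  new=1  old=⊥  +wl: 0
  step 3. node 2  ⊔preds=1  new=⊤  old=4  +wl: 
  step 4. node 3  ⊔preds=⊤  new=⊤  old=⊥  +wl: 
  step 5. node 4  ⊔preds=⊥  new=⊥  stable
  step 6. node 5  ⊔preds=⊤  new=1  old=⊥  +wl: 1,3,4
  step 7. node 6  ⊔preds=⊤  new=⊤  old=⊥  +wl: 
  step 8. node 0  ⊔preds=⊤  new=⊤  old=2  +wl: 
  step 9. node 1  ⊔preds=⊤  new=⊤  old=1  +wl: 0,2
  step 10. node 3  ⊔preds=⊤  new=⊤  stable
  step 11. node 4  ⊔preds=1  new=1  old=⊥  +wl: 1,3
  step 12. node 0  ⊔preds=⊤  new=⊤  stable
  step 13. node 2  ⊔preds=⊤  new=⊤  stable
  step 14. node 1  ⊔preds=⊤  new=⊤  stable
  step 15. node 3  ⊔preds=⊤  new=⊤  stable

Least fixpoint reached:
  node 0: ⊤
  node 1: ⊤
  node 2: ⊤
  node 3: ⊤
  node 4: 1
  node 5: 1
  node 6: ⊤

⊤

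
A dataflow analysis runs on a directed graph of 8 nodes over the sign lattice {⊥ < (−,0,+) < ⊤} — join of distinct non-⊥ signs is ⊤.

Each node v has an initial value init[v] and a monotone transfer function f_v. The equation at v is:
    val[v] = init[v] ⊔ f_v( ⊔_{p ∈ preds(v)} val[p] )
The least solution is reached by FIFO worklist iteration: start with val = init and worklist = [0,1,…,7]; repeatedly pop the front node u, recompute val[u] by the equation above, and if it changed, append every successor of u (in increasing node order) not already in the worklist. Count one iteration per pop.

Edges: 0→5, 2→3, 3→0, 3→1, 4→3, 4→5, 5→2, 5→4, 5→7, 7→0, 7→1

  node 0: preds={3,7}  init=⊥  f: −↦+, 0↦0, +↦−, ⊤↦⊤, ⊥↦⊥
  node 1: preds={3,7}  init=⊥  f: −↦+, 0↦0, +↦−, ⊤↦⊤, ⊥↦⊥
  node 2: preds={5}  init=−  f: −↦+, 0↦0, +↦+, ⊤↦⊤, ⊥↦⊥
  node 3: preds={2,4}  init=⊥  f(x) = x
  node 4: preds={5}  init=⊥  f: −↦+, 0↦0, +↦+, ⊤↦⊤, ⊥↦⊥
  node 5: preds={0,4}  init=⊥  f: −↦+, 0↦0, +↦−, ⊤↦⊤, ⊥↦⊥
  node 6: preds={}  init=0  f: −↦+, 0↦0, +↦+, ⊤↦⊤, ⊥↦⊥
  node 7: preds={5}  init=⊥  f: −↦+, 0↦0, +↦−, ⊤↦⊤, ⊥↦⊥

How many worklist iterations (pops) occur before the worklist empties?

26

Trace (26 dequeues):
  [1] u=0 | in ⊥ | out ⊥ | ==
  [2] u=1 | in ⊥ | out ⊥ | ==
  [3] u=2 | in ⊥ | out − | ==
  [4] u=3 | in − | out − | prev ⊥ | push {0,1}
  [5] u=4 | in ⊥ | out ⊥ | ==
  [6] u=5 | in ⊥ | out ⊥ | ==
  [7] u=6 | in ⊥ | out 0 | ==
  [8] u=7 | in ⊥ | out ⊥ | ==
  [9] u=0 | in − | out + | prev ⊥ | push {5}
  [10] u=1 | in − | out + | prev ⊥ | push {}
  [11] u=5 | in + | out − | prev ⊥ | push {2,4,7}
  [12] u=2 | in − | out ⊤ | prev − | push {3}
  [13] u=4 | in − | out + | prev ⊥ | push {5}
  [14] u=7 | in − | out + | prev ⊥ | push {0,1}
  [15] u=3 | in ⊤ | out ⊤ | prev − | push {}
  [16] u=5 | in + | out − | ==
  [17] u=0 | in ⊤ | out ⊤ | prev + | push {5}
  [18] u=1 | in ⊤ | out ⊤ | prev + | push {}
  [19] u=5 | in ⊤ | out ⊤ | prev − | push {2,4,7}
  [20] u=2 | in ⊤ | out ⊤ | ==
  [21] u=4 | in ⊤ | out ⊤ | prev + | push {3,5}
  [22] u=7 | in ⊤ | out ⊤ | prev + | push {0,1}
  [23] u=3 | in ⊤ | out ⊤ | ==
  [24] u=5 | in ⊤ | out ⊤ | ==
  [25] u=0 | in ⊤ | out ⊤ | ==
  [26] u=1 | in ⊤ | out ⊤ | ==

Converged values:
  [0] ⊤
  [1] ⊤
  [2] ⊤
  [3] ⊤
  [4] ⊤
  [5] ⊤
  [6] 0
  [7] ⊤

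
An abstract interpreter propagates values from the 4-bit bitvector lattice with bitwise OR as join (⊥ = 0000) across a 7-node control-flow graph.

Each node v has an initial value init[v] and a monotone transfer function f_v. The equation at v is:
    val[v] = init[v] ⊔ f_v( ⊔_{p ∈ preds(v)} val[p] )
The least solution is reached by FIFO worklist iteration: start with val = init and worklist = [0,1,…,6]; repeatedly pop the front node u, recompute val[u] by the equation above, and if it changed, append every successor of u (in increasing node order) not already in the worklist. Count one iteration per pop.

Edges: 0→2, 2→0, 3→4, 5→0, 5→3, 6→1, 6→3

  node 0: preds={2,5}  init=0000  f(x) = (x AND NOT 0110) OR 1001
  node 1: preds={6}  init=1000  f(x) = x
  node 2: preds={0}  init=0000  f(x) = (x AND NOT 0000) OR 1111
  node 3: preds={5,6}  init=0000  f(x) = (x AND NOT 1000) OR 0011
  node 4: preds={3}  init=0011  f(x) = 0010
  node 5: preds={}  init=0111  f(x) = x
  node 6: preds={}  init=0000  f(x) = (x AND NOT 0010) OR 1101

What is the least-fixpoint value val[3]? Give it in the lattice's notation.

0111

Iteration log — 10 steps:
  step 1. node 0  ⊔preds=0111  new=1001  old=0000  +wl: 
  step 2. node 1  ⊔preds=0000  new=1000  stable
  step 3. node 2  ⊔preds=1001  new=1111  old=0000  +wl: 0
  step 4. node 3  ⊔preds=0111  new=0111  old=0000  +wl: 
  step 5. node 4  ⊔preds=0111  new=0011  stable
  step 6. node 5  ⊔preds=0000  new=0111  stable
  step 7. node 6  ⊔preds=0000  new=1101  old=0000  +wl: 1,3
  step 8. node 0  ⊔preds=1111  new=1001  stable
  step 9. node 1  ⊔preds=1101  new=1101  old=1000  +wl: 
  step 10. node 3  ⊔preds=1111  new=0111  stable

Least fixpoint reached:
  node 0: 1001
  node 1: 1101
  node 2: 1111
  node 3: 0111
  node 4: 0011
  node 5: 0111
  node 6: 1101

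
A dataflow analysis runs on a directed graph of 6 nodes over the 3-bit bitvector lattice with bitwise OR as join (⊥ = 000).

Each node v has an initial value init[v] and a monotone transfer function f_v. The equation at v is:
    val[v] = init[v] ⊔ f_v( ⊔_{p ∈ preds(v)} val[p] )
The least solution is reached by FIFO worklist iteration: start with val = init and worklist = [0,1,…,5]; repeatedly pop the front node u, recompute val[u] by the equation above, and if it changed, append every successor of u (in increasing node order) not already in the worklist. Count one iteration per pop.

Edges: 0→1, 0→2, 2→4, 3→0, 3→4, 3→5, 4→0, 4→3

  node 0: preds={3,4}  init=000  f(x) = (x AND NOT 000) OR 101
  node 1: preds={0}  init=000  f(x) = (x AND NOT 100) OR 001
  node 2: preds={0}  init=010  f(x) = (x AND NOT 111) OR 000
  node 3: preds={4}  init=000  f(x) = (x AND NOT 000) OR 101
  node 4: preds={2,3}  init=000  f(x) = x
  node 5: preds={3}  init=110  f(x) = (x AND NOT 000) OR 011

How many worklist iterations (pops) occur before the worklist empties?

13

Worklist (13 pops):
  #1 pop 0: in=000 → 101 (was 000); enqueue []
  #2 pop 1: in=101 → 001 (was 000); enqueue []
  #3 pop 2: in=101 → 010 (no change)
  #4 pop 3: in=000 → 101 (was 000); enqueue [0]
  #5 pop 4: in=111 → 111 (was 000); enqueue [3]
  #6 pop 5: in=101 → 111 (was 110); enqueue []
  #7 pop 0: in=111 → 111 (was 101); enqueue [1,2]
  #8 pop 3: in=111 → 111 (was 101); enqueue [0,4,5]
  #9 pop 1: in=111 → 011 (was 001); enqueue []
  #10 pop 2: in=111 → 010 (no change)
  #11 pop 0: in=111 → 111 (no change)
  #12 pop 4: in=111 → 111 (no change)
  #13 pop 5: in=111 → 111 (no change)

Fixpoint:
  val[0] = 111
  val[1] = 011
  val[2] = 010
  val[3] = 111
  val[4] = 111
  val[5] = 111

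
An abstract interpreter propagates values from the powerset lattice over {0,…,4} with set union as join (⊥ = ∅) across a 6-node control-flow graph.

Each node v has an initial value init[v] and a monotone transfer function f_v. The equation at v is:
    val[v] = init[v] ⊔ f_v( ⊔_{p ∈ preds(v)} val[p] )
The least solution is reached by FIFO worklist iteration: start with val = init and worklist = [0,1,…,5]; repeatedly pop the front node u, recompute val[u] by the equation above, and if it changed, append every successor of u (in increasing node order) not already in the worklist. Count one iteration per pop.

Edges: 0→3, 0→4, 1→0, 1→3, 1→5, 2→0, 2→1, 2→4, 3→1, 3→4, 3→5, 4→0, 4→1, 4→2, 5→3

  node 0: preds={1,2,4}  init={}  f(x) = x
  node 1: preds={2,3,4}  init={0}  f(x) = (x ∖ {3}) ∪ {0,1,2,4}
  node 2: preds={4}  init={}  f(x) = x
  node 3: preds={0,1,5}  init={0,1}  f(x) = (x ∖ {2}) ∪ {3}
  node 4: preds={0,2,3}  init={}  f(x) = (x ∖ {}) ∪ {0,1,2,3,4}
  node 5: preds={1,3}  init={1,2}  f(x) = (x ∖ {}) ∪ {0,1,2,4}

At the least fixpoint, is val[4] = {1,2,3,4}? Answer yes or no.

Worklist (13 pops):
  #1 pop 0: in={0} → {0} (was {}); enqueue []
  #2 pop 1: in={0,1} → {0,1,2,4} (was {0}); enqueue [0]
  #3 pop 2: in={} → {} (no change)
  #4 pop 3: in={0,1,2,4} → {0,1,3,4} (was {0,1}); enqueue [1]
  #5 pop 4: in={0,1,3,4} → {0,1,2,3,4} (was {}); enqueue [2]
  #6 pop 5: in={0,1,2,3,4} → {0,1,2,3,4} (was {1,2}); enqueue [3]
  #7 pop 0: in={0,1,2,3,4} → {0,1,2,3,4} (was {0}); enqueue [4]
  #8 pop 1: in={0,1,2,3,4} → {0,1,2,4} (no change)
  #9 pop 2: in={0,1,2,3,4} → {0,1,2,3,4} (was {}); enqueue [0,1]
  #10 pop 3: in={0,1,2,3,4} → {0,1,3,4} (no change)
  #11 pop 4: in={0,1,2,3,4} → {0,1,2,3,4} (no change)
  #12 pop 0: in={0,1,2,3,4} → {0,1,2,3,4} (no change)
  #13 pop 1: in={0,1,2,3,4} → {0,1,2,4} (no change)

Fixpoint:
  val[0] = {0,1,2,3,4}
  val[1] = {0,1,2,4}
  val[2] = {0,1,2,3,4}
  val[3] = {0,1,3,4}
  val[4] = {0,1,2,3,4}
  val[5] = {0,1,2,3,4}

no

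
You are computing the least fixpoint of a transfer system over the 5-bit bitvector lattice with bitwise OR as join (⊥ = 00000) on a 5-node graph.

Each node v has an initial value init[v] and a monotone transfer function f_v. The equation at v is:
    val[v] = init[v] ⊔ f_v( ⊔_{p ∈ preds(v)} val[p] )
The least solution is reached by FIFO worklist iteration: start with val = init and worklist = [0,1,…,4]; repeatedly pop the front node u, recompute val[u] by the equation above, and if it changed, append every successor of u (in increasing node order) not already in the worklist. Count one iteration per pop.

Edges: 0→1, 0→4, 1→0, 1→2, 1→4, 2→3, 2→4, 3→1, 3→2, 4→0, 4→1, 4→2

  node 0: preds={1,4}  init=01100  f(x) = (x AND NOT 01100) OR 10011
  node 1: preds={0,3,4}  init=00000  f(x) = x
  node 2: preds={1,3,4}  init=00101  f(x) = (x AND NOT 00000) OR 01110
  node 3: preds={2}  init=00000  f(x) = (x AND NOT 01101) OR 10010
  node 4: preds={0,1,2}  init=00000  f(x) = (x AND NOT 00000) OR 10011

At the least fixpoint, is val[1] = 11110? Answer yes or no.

no

Worklist (8 pops):
  #1 pop 0: in=00000 → 11111 (was 01100); enqueue []
  #2 pop 1: in=11111 → 11111 (was 00000); enqueue [0]
  #3 pop 2: in=11111 → 11111 (was 00101); enqueue []
  #4 pop 3: in=11111 → 10010 (was 00000); enqueue [1,2]
  #5 pop 4: in=11111 → 11111 (was 00000); enqueue []
  #6 pop 0: in=11111 → 11111 (no change)
  #7 pop 1: in=11111 → 11111 (no change)
  #8 pop 2: in=11111 → 11111 (no change)

Fixpoint:
  val[0] = 11111
  val[1] = 11111
  val[2] = 11111
  val[3] = 10010
  val[4] = 11111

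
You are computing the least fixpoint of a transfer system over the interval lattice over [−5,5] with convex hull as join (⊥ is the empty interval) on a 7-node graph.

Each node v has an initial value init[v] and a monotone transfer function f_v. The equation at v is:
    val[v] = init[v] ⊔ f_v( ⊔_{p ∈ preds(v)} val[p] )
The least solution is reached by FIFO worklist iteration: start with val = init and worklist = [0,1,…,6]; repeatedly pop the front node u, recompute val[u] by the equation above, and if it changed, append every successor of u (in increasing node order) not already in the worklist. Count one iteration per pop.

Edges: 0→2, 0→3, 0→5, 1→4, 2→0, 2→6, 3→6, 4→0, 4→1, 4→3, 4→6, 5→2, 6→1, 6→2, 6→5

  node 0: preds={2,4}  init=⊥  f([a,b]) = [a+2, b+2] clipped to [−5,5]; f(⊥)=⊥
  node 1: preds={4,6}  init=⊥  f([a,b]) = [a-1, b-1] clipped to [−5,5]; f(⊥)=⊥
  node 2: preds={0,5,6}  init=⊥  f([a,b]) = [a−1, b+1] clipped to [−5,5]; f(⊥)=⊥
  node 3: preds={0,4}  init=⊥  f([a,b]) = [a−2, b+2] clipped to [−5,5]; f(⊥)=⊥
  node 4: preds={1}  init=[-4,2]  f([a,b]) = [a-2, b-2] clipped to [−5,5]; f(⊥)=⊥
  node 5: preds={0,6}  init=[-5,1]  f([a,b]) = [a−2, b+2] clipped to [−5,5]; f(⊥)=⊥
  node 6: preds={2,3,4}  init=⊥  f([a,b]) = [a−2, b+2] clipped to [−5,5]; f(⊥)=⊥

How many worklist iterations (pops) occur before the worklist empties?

Iteration log — 13 steps:
  step 1. node 0  ⊔preds=[-4,2]  new=[-2,4]  old=⊥  +wl: 
  step 2. node 1  ⊔preds=[-4,2]  new=[-5,1]  old=⊥  +wl: 
  step 3. node 2  ⊔preds=[-5,4]  new=[-5,5]  old=⊥  +wl: 0
  step 4. node 3  ⊔preds=[-4,4]  new=[-5,5]  old=⊥  +wl: 
  step 5. node 4  ⊔preds=[-5,1]  new=[-5,2]  old=[-4,2]  +wl: 1,3
  step 6. node 5  ⊔preds=[-2,4]  new=[-5,5]  old=[-5,1]  +wl: 2
  step 7. node 6  ⊔preds=[-5,5]  new=[-5,5]  old=⊥  +wl: 5
  step 8. node 0  ⊔preds=[-5,5]  new=[-3,5]  old=[-2,4]  +wl: 
  step 9. node 1  ⊔preds=[-5,5]  new=[-5,4]  old=[-5,1]  +wl: 4
  step 10. node 3  ⊔preds=[-5,5]  new=[-5,5]  stable
  step 11. node 2  ⊔preds=[-5,5]  new=[-5,5]  stable
  step 12. node 5  ⊔preds=[-5,5]  new=[-5,5]  stable
  step 13. node 4  ⊔preds=[-5,4]  new=[-5,2]  stable

Least fixpoint reached:
  node 0: [-3,5]
  node 1: [-5,4]
  node 2: [-5,5]
  node 3: [-5,5]
  node 4: [-5,2]
  node 5: [-5,5]
  node 6: [-5,5]

13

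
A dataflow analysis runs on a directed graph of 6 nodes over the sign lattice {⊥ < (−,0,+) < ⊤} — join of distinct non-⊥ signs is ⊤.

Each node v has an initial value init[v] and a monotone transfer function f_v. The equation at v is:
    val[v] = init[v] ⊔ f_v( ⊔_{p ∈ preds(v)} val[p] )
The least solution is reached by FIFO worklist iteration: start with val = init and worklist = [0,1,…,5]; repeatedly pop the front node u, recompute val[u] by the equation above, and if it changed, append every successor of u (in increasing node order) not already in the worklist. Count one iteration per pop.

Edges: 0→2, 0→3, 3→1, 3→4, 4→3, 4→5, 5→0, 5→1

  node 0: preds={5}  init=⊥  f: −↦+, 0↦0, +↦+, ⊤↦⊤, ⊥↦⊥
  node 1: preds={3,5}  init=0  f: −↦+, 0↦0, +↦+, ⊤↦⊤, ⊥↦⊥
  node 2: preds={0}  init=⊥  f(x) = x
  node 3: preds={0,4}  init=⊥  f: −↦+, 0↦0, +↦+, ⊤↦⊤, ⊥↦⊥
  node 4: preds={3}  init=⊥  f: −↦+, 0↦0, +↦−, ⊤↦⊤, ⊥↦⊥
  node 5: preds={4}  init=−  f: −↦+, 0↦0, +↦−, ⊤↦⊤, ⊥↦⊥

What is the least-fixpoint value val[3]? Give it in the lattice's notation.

⊤

Worklist (14 pops):
  #1 pop 0: in=− → + (was ⊥); enqueue []
  #2 pop 1: in=− → ⊤ (was 0); enqueue []
  #3 pop 2: in=+ → + (was ⊥); enqueue []
  #4 pop 3: in=+ → + (was ⊥); enqueue [1]
  #5 pop 4: in=+ → − (was ⊥); enqueue [3]
  #6 pop 5: in=− → ⊤ (was −); enqueue [0]
  #7 pop 1: in=⊤ → ⊤ (no change)
  #8 pop 3: in=⊤ → ⊤ (was +); enqueue [1,4]
  #9 pop 0: in=⊤ → ⊤ (was +); enqueue [2,3]
  #10 pop 1: in=⊤ → ⊤ (no change)
  #11 pop 4: in=⊤ → ⊤ (was −); enqueue [5]
  #12 pop 2: in=⊤ → ⊤ (was +); enqueue []
  #13 pop 3: in=⊤ → ⊤ (no change)
  #14 pop 5: in=⊤ → ⊤ (no change)

Fixpoint:
  val[0] = ⊤
  val[1] = ⊤
  val[2] = ⊤
  val[3] = ⊤
  val[4] = ⊤
  val[5] = ⊤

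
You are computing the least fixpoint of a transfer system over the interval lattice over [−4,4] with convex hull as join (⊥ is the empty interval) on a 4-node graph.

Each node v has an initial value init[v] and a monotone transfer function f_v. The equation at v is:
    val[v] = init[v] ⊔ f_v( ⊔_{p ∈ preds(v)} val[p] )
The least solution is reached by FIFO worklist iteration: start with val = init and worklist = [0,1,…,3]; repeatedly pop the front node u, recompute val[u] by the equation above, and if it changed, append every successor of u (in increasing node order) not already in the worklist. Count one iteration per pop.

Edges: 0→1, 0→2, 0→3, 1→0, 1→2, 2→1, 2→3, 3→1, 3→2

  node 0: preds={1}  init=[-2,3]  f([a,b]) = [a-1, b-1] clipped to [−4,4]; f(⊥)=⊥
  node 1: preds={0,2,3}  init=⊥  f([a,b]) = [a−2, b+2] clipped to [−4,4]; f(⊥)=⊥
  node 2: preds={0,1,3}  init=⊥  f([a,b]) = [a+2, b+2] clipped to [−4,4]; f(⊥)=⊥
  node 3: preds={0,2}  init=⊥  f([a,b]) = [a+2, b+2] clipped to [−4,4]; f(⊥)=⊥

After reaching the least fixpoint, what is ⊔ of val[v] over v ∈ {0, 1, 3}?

[-4,4]

Worklist (10 pops):
  #1 pop 0: in=⊥ → [-2,3] (no change)
  #2 pop 1: in=[-2,3] → [-4,4] (was ⊥); enqueue [0]
  #3 pop 2: in=[-4,4] → [-2,4] (was ⊥); enqueue [1]
  #4 pop 3: in=[-2,4] → [0,4] (was ⊥); enqueue [2]
  #5 pop 0: in=[-4,4] → [-4,3] (was [-2,3]); enqueue [3]
  #6 pop 1: in=[-4,4] → [-4,4] (no change)
  #7 pop 2: in=[-4,4] → [-2,4] (no change)
  #8 pop 3: in=[-4,4] → [-2,4] (was [0,4]); enqueue [1,2]
  #9 pop 1: in=[-4,4] → [-4,4] (no change)
  #10 pop 2: in=[-4,4] → [-2,4] (no change)

Fixpoint:
  val[0] = [-4,3]
  val[1] = [-4,4]
  val[2] = [-2,4]
  val[3] = [-2,4]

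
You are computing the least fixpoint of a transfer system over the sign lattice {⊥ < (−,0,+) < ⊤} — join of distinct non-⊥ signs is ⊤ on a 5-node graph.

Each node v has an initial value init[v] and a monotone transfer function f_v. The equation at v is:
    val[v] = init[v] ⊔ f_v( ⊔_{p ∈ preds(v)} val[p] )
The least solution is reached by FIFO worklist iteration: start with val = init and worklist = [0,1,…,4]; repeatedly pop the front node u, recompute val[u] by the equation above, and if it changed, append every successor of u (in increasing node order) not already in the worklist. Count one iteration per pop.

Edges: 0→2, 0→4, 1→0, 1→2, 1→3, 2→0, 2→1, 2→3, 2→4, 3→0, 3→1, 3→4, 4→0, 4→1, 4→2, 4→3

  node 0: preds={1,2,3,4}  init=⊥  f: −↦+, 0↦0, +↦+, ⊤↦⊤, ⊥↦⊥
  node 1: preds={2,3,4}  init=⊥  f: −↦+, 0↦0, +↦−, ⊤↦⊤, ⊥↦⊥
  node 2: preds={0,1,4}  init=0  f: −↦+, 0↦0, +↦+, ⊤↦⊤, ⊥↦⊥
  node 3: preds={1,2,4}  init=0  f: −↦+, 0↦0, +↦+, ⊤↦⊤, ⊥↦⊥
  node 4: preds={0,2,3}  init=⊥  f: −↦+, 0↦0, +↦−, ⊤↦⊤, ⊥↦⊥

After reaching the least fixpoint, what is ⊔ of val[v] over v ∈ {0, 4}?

0

Trace (9 dequeues):
  [1] u=0 | in 0 | out 0 | prev ⊥ | push {}
  [2] u=1 | in 0 | out 0 | prev ⊥ | push {0}
  [3] u=2 | in 0 | out 0 | ==
  [4] u=3 | in 0 | out 0 | ==
  [5] u=4 | in 0 | out 0 | prev ⊥ | push {1,2,3}
  [6] u=0 | in 0 | out 0 | ==
  [7] u=1 | in 0 | out 0 | ==
  [8] u=2 | in 0 | out 0 | ==
  [9] u=3 | in 0 | out 0 | ==

Converged values:
  [0] 0
  [1] 0
  [2] 0
  [3] 0
  [4] 0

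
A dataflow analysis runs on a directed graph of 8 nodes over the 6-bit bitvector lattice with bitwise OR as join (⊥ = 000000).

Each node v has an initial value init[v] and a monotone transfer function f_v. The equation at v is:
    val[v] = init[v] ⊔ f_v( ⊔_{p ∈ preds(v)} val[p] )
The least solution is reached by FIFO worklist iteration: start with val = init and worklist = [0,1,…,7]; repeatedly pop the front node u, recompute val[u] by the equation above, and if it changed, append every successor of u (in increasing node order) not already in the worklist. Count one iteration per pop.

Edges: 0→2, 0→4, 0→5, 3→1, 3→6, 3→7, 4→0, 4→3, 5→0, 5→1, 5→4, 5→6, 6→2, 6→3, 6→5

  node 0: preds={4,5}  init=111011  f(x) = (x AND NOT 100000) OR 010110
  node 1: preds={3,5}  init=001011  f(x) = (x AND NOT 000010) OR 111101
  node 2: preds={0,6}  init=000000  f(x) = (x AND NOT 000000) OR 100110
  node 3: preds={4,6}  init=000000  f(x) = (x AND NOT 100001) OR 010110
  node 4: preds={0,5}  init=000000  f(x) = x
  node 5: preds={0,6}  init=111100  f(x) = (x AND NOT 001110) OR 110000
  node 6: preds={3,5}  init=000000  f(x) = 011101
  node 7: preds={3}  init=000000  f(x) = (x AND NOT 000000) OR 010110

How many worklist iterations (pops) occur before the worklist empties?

17

Worklist (17 pops):
  #1 pop 0: in=111100 → 111111 (was 111011); enqueue []
  #2 pop 1: in=111100 → 111111 (was 001011); enqueue []
  #3 pop 2: in=111111 → 111111 (was 000000); enqueue []
  #4 pop 3: in=000000 → 010110 (was 000000); enqueue [1]
  #5 pop 4: in=111111 → 111111 (was 000000); enqueue [0,3]
  #6 pop 5: in=111111 → 111101 (was 111100); enqueue [4]
  #7 pop 6: in=111111 → 011101 (was 000000); enqueue [2,5]
  #8 pop 7: in=010110 → 010110 (was 000000); enqueue []
  #9 pop 1: in=111111 → 111111 (no change)
  #10 pop 0: in=111111 → 111111 (no change)
  #11 pop 3: in=111111 → 011110 (was 010110); enqueue [1,6,7]
  #12 pop 4: in=111111 → 111111 (no change)
  #13 pop 2: in=111111 → 111111 (no change)
  #14 pop 5: in=111111 → 111101 (no change)
  #15 pop 1: in=111111 → 111111 (no change)
  #16 pop 6: in=111111 → 011101 (no change)
  #17 pop 7: in=011110 → 011110 (was 010110); enqueue []

Fixpoint:
  val[0] = 111111
  val[1] = 111111
  val[2] = 111111
  val[3] = 011110
  val[4] = 111111
  val[5] = 111101
  val[6] = 011101
  val[7] = 011110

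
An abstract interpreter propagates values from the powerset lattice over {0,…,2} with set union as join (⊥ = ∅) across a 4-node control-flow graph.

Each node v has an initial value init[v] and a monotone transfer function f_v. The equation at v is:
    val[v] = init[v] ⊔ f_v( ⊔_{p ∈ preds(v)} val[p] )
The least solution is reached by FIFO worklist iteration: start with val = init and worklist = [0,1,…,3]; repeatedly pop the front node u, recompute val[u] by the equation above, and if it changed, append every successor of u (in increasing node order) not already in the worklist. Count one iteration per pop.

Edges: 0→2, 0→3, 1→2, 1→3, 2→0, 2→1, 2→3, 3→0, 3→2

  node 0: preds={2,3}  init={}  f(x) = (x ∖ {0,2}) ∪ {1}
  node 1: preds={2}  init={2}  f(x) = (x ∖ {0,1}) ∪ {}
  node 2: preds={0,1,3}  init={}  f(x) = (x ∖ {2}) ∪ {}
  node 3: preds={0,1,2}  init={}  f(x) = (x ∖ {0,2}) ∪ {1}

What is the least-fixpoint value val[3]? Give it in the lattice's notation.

Trace (7 dequeues):
  [1] u=0 | in {} | out {1} | prev {} | push {}
  [2] u=1 | in {} | out {2} | ==
  [3] u=2 | in {1,2} | out {1} | prev {} | push {0,1}
  [4] u=3 | in {1,2} | out {1} | prev {} | push {2}
  [5] u=0 | in {1} | out {1} | ==
  [6] u=1 | in {1} | out {2} | ==
  [7] u=2 | in {1,2} | out {1} | ==

Converged values:
  [0] {1}
  [1] {2}
  [2] {1}
  [3] {1}

{1}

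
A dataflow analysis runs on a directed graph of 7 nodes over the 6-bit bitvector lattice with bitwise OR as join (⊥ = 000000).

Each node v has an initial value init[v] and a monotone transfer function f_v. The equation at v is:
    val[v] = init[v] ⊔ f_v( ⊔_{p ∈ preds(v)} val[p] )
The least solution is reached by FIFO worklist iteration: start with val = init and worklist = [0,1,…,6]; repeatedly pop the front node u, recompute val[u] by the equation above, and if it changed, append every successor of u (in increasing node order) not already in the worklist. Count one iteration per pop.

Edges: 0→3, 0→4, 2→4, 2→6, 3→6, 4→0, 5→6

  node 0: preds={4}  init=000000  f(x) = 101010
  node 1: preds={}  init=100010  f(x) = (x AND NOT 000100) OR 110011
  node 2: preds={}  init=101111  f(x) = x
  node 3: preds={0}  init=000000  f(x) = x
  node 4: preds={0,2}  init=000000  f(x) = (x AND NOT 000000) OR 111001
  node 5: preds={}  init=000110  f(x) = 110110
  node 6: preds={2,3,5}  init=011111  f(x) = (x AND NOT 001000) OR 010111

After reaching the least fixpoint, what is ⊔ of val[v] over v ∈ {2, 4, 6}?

111111

Trace (8 dequeues):
  [1] u=0 | in 000000 | out 101010 | prev 000000 | push {}
  [2] u=1 | in 000000 | out 110011 | prev 100010 | push {}
  [3] u=2 | in 000000 | out 101111 | ==
  [4] u=3 | in 101010 | out 101010 | prev 000000 | push {}
  [5] u=4 | in 101111 | out 111111 | prev 000000 | push {0}
  [6] u=5 | in 000000 | out 110110 | prev 000110 | push {}
  [7] u=6 | in 111111 | out 111111 | prev 011111 | push {}
  [8] u=0 | in 111111 | out 101010 | ==

Converged values:
  [0] 101010
  [1] 110011
  [2] 101111
  [3] 101010
  [4] 111111
  [5] 110110
  [6] 111111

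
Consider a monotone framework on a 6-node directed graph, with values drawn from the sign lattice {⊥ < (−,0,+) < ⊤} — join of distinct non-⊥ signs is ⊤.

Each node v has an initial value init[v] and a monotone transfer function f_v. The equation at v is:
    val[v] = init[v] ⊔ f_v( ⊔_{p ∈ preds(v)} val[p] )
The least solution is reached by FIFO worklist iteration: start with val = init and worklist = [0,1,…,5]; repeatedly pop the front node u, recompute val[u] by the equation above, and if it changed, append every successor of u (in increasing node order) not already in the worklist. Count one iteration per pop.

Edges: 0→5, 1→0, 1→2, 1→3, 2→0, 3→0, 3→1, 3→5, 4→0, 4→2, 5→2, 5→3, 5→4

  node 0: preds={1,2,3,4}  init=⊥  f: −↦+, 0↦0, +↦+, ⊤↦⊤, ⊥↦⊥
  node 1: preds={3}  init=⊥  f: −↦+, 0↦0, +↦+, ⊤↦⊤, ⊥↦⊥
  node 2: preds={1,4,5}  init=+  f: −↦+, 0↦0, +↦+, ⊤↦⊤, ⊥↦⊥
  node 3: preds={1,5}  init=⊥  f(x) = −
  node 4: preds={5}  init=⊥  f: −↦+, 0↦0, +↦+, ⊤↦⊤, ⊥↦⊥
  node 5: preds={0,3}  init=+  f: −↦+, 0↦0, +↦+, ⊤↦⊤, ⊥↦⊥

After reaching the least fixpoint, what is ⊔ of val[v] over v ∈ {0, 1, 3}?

Trace (14 dequeues):
  [1] u=0 | in + | out + | prev ⊥ | push {}
  [2] u=1 | in ⊥ | out ⊥ | ==
  [3] u=2 | in + | out + | ==
  [4] u=3 | in + | out − | prev ⊥ | push {0,1}
  [5] u=4 | in + | out + | prev ⊥ | push {2}
  [6] u=5 | in ⊤ | out ⊤ | prev + | push {3,4}
  [7] u=0 | in ⊤ | out ⊤ | prev + | push {5}
  [8] u=1 | in − | out + | prev ⊥ | push {0}
  [9] u=2 | in ⊤ | out ⊤ | prev + | push {}
  [10] u=3 | in ⊤ | out − | ==
  [11] u=4 | in ⊤ | out ⊤ | prev + | push {2}
  [12] u=5 | in ⊤ | out ⊤ | ==
  [13] u=0 | in ⊤ | out ⊤ | ==
  [14] u=2 | in ⊤ | out ⊤ | ==

Converged values:
  [0] ⊤
  [1] +
  [2] ⊤
  [3] −
  [4] ⊤
  [5] ⊤

⊤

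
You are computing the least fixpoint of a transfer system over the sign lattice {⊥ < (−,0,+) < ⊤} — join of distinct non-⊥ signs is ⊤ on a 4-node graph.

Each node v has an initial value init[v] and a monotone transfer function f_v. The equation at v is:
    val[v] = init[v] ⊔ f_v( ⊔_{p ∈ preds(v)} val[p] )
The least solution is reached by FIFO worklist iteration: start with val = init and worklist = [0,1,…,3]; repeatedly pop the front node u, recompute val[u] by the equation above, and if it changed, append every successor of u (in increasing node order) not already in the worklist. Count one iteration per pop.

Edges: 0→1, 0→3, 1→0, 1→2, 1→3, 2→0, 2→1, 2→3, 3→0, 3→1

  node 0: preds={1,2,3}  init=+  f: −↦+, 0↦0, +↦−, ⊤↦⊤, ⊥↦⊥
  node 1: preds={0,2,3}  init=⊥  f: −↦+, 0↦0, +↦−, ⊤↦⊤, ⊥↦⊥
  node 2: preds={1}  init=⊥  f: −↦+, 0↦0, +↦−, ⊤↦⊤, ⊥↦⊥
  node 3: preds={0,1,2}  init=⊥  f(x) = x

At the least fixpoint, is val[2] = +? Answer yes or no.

no

Trace (12 dequeues):
  [1] u=0 | in ⊥ | out + | ==
  [2] u=1 | in + | out − | prev ⊥ | push {0}
  [3] u=2 | in − | out + | prev ⊥ | push {1}
  [4] u=3 | in ⊤ | out ⊤ | prev ⊥ | push {}
  [5] u=0 | in ⊤ | out ⊤ | prev + | push {3}
  [6] u=1 | in ⊤ | out ⊤ | prev − | push {0,2}
  [7] u=3 | in ⊤ | out ⊤ | ==
  [8] u=0 | in ⊤ | out ⊤ | ==
  [9] u=2 | in ⊤ | out ⊤ | prev + | push {0,1,3}
  [10] u=0 | in ⊤ | out ⊤ | ==
  [11] u=1 | in ⊤ | out ⊤ | ==
  [12] u=3 | in ⊤ | out ⊤ | ==

Converged values:
  [0] ⊤
  [1] ⊤
  [2] ⊤
  [3] ⊤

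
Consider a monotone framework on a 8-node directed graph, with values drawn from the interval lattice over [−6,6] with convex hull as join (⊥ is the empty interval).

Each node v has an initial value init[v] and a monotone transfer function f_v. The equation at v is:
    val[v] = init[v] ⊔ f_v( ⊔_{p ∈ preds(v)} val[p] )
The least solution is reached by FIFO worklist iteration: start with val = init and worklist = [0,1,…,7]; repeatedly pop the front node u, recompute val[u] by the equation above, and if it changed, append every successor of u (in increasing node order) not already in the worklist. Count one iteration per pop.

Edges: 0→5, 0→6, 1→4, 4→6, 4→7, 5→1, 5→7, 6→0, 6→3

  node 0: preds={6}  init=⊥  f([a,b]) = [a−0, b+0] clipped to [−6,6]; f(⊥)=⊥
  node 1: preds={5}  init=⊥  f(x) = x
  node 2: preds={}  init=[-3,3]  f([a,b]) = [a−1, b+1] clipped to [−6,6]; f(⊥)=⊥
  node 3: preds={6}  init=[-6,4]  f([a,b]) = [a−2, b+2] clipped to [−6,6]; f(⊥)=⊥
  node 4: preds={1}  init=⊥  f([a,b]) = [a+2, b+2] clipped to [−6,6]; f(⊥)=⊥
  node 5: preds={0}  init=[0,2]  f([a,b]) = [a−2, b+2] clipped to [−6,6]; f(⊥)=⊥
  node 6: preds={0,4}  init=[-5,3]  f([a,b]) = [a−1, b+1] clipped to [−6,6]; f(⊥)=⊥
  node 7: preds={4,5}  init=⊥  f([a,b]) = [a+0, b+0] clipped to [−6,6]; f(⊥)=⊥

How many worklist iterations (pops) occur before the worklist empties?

21

Iteration log — 21 steps:
  step 1. node 0  ⊔preds=[-5,3]  new=[-5,3]  old=⊥  +wl: 
  step 2. node 1  ⊔preds=[0,2]  new=[0,2]  old=⊥  +wl: 
  step 3. node 2  ⊔preds=⊥  new=[-3,3]  stable
  step 4. node 3  ⊔preds=[-5,3]  new=[-6,5]  old=[-6,4]  +wl: 
  step 5. node 4  ⊔preds=[0,2]  new=[2,4]  old=⊥  +wl: 
  step 6. node 5  ⊔preds=[-5,3]  new=[-6,5]  old=[0,2]  +wl: 1
  step 7. node 6  ⊔preds=[-5,4]  new=[-6,5]  old=[-5,3]  +wl: 0,3
  step 8. node 7  ⊔preds=[-6,5]  new=[-6,5]  old=⊥  +wl: 
  step 9. node 1  ⊔preds=[-6,5]  new=[-6,5]  old=[0,2]  +wl: 4
  step 10. node 0  ⊔preds=[-6,5]  new=[-6,5]  old=[-5,3]  +wl: 5,6
  step 11. node 3  ⊔preds=[-6,5]  new=[-6,6]  old=[-6,5]  +wl: 
  step 12. node 4  ⊔preds=[-6,5]  new=[-4,6]  old=[2,4]  +wl: 7
  step 13. node 5  ⊔preds=[-6,5]  new=[-6,6]  old=[-6,5]  +wl: 1
  step 14. node 6  ⊔preds=[-6,6]  new=[-6,6]  old=[-6,5]  +wl: 0,3
  step 15. node 7  ⊔preds=[-6,6]  new=[-6,6]  old=[-6,5]  +wl: 
  step 16. node 1  ⊔preds=[-6,6]  new=[-6,6]  old=[-6,5]  +wl: 4
  step 17. node 0  ⊔preds=[-6,6]  new=[-6,6]  old=[-6,5]  +wl: 5,6
  step 18. node 3  ⊔preds=[-6,6]  new=[-6,6]  stable
  step 19. node 4  ⊔preds=[-6,6]  new=[-4,6]  stable
  step 20. node 5  ⊔preds=[-6,6]  new=[-6,6]  stable
  step 21. node 6  ⊔preds=[-6,6]  new=[-6,6]  stable

Least fixpoint reached:
  node 0: [-6,6]
  node 1: [-6,6]
  node 2: [-3,3]
  node 3: [-6,6]
  node 4: [-4,6]
  node 5: [-6,6]
  node 6: [-6,6]
  node 7: [-6,6]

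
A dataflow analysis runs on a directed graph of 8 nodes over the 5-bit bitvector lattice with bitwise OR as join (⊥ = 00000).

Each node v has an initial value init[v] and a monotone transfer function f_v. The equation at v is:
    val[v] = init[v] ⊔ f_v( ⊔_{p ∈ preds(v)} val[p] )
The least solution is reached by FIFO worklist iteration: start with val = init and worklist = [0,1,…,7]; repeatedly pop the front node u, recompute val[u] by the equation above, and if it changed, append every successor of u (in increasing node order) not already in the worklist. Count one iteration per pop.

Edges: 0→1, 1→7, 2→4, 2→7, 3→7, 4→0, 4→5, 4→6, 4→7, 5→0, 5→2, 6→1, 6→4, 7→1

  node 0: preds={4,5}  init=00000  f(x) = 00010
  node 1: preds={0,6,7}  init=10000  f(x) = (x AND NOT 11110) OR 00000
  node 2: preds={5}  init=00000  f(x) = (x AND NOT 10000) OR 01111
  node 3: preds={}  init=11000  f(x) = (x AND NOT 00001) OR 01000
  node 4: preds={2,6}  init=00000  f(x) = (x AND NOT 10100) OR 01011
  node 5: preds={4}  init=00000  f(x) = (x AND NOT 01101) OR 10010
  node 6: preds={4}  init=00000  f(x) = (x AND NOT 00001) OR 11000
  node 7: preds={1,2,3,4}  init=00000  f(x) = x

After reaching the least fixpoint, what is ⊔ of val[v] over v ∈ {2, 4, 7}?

Worklist (13 pops):
  #1 pop 0: in=00000 → 00010 (was 00000); enqueue []
  #2 pop 1: in=00010 → 10000 (no change)
  #3 pop 2: in=00000 → 01111 (was 00000); enqueue []
  #4 pop 3: in=00000 → 11000 (no change)
  #5 pop 4: in=01111 → 01011 (was 00000); enqueue [0]
  #6 pop 5: in=01011 → 10010 (was 00000); enqueue [2]
  #7 pop 6: in=01011 → 11010 (was 00000); enqueue [1,4]
  #8 pop 7: in=11111 → 11111 (was 00000); enqueue []
  #9 pop 0: in=11011 → 00010 (no change)
  #10 pop 2: in=10010 → 01111 (no change)
  #11 pop 1: in=11111 → 10001 (was 10000); enqueue [7]
  #12 pop 4: in=11111 → 01011 (no change)
  #13 pop 7: in=11111 → 11111 (no change)

Fixpoint:
  val[0] = 00010
  val[1] = 10001
  val[2] = 01111
  val[3] = 11000
  val[4] = 01011
  val[5] = 10010
  val[6] = 11010
  val[7] = 11111

11111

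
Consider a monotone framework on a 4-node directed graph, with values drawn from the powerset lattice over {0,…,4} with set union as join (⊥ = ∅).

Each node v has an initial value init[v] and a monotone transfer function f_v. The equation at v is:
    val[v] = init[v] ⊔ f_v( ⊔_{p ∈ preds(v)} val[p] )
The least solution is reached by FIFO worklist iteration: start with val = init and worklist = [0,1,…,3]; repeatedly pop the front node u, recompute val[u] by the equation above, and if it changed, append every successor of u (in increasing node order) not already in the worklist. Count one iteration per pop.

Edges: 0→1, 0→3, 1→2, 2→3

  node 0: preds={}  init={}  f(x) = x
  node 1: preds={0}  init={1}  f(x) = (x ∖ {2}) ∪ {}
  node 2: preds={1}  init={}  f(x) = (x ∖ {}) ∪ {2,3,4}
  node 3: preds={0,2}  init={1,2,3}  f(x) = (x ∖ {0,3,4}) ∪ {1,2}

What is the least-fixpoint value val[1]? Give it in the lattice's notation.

{1}

Iteration log — 4 steps:
  step 1. node 0  ⊔preds={}  new={}  stable
  step 2. node 1  ⊔preds={}  new={1}  stable
  step 3. node 2  ⊔preds={1}  new={1,2,3,4}  old={}  +wl: 
  step 4. node 3  ⊔preds={1,2,3,4}  new={1,2,3}  stable

Least fixpoint reached:
  node 0: {}
  node 1: {1}
  node 2: {1,2,3,4}
  node 3: {1,2,3}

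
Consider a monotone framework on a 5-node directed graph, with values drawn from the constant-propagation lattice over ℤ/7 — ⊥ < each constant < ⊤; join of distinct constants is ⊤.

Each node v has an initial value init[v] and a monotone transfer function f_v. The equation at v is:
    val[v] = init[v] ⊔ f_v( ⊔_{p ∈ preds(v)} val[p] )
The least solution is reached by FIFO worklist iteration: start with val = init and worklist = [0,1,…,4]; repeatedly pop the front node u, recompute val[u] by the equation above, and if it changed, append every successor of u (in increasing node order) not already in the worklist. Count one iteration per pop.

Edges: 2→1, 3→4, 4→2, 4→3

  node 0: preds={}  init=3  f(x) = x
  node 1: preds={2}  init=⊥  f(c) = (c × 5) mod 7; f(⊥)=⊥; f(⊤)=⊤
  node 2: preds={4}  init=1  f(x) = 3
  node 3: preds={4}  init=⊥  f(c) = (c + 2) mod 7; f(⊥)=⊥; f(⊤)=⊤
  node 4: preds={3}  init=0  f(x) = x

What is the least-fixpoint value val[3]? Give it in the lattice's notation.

Iteration log — 9 steps:
  step 1. node 0  ⊔preds=⊥  new=3  stable
  step 2. node 1  ⊔preds=1  new=5  old=⊥  +wl: 
  step 3. node 2  ⊔preds=0  new=⊤  old=1  +wl: 1
  step 4. node 3  ⊔preds=0  new=2  old=⊥  +wl: 
  step 5. node 4  ⊔preds=2  new=⊤  old=0  +wl: 2,3
  step 6. node 1  ⊔preds=⊤  new=⊤  old=5  +wl: 
  step 7. node 2  ⊔preds=⊤  new=⊤  stable
  step 8. node 3  ⊔preds=⊤  new=⊤  old=2  +wl: 4
  step 9. node 4  ⊔preds=⊤  new=⊤  stable

Least fixpoint reached:
  node 0: 3
  node 1: ⊤
  node 2: ⊤
  node 3: ⊤
  node 4: ⊤

⊤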